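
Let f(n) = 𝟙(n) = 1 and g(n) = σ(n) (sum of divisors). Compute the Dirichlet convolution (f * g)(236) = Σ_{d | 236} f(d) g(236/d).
(𝟙 * σ)(236) = 671

Divisors of 236: [1, 2, 4, 59, 118, 236]. For each d | 236:
  d = 1: 𝟙(1) · σ(236/1) = 1 · 420 = 420
  d = 2: 𝟙(2) · σ(236/2) = 1 · 180 = 180
  d = 4: 𝟙(4) · σ(236/4) = 1 · 60 = 60
  d = 59: 𝟙(59) · σ(236/59) = 1 · 7 = 7
  d = 118: 𝟙(118) · σ(236/118) = 1 · 3 = 3
  d = 236: 𝟙(236) · σ(236/236) = 1 · 1 = 1
Summing: (𝟙 * σ)(236) = 420 + 180 + 60 + 7 + 3 + 1 = 671.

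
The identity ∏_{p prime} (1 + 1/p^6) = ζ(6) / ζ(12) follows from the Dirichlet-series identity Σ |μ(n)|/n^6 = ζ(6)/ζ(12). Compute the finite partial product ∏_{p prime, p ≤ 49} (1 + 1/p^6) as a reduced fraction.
∏ = 862155056480201047883460386910418315829132841121015872043175453729006428800800000/847666095717512475523225986389496867701830685289319692004055511811488189213173229

The primes p ≤ 49 are [2, 3, 5, 7, 11, 13, 17, 19, 23, 29, 31, 37, 41, 43, 47]. For each, (1 + 1/p^6) = (p^6 + 1)/p^6. Multiplying these fractions over p ∈ [2, 3, 5, 7, 11, 13, 17, 19, 23, 29, 31, 37, 41, 43, 47] gives 862155056480201047883460386910418315829132841121015872043175453729006428800800000/847666095717512475523225986389496867701830685289319692004055511811488189213173229. (In the limit P → ∞ this tends to ζ(6)/ζ(12).)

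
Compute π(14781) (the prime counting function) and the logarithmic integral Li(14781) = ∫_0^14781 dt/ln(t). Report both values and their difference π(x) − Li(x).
π(14781) = 1732;  Li(14781) ≈ 1753.83;  π(x) − Li(x) ≈ -21.83.

Direct count of primes ≤ 14781 gives π(14781) = 1732. Numerical evaluation of the logarithmic integral gives Li(14781) ≈ 1753.83. The difference π(x) − Li(x) ≈ -21.83 is typically negative for small/moderate x (Li(x) overestimates), though Littlewood's theorem shows this sign changes infinitely often.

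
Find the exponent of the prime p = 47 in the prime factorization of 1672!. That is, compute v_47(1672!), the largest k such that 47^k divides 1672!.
v_47(1672!) = 35

Legendre's formula: v_p(n!) = Σ_{k ≥ 1} ⌊n / p^k⌋. For p = 47, n = 1672, the terms are:
  ⌊1672/47^1⌋ = ⌊1672/47⌋ = 35
(the next term ⌊1672/47^2⌋ = 0, terminating the sum). Summing: v_47(1672!) = 35 = 35.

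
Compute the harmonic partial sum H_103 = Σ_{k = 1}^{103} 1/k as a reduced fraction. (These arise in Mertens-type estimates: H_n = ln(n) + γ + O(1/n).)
H_103 = 151349767267338274345189261892875037217718429/29012042540587955997705808574162155756055616

Direct summation: H_103 = 1 + 1/2 + ... + 1/103. The least common denominator is lcm(1, ..., 103) = 725301063514698899942645214354053893901390400; over this denominator the numerator is 725301063514698899942645214354053893901390400 + 362650531757349449971322607177026946950695200 + 241767021171566299980881738118017964633796800 + 181325265878674724985661303588513473475347600 + 145060212702939779988529042870810778780278080 + 120883510585783149990440869059008982316898400 + 103614437644956985706092173479150556271627200 + 90662632939337362492830651794256736737673800 + 80589007057188766660293912706005988211265600 + 72530106351469889994264521435405389390139040 + 65936460319518081812967746759459444900126400 + 60441755292891574995220434529504491158449200 + 55792389501130684610972708796465684146260800 + 51807218822478492853046086739575278135813600 + 48353404234313259996176347623603592926759360 + 45331316469668681246415325897128368368836900 + 42664768442041111761332071432591405523611200 + 40294503528594383330146956353002994105632800 + 38173740184984152628560274439687047047441600 + 36265053175734944997132260717702694695069520 + 34538145881652328568697391159716852090542400 + 32968230159759040906483873379729722450063200 + 31534828848465169562723704971915386691364800 + 30220877646445787497610217264752245579224600 + 29012042540587955997705808574162155756055616 + 27896194750565342305486354398232842073130400 + 26863002352396255553431304235335329403755200 + 25903609411239246426523043369787639067906800 + 25010381500506858618711903943243237720737600 + 24176702117156629998088173811801796463379680 + 23396808500474158062665974656582383674238400 + 22665658234834340623207662948564184184418450 + 21978820106506027270989248919819814966708800 + 21332384221020555880666035716295702761805600 + 20722887528991397141218434695830111254325440 + 20147251764297191665073478176501497052816400 + 19602731446343213511963384171731186321659200 + 19086870092492076314280137219843523523720800 + 18597463167043561536990902932155228048753600 + 18132526587867472498566130358851347347534760 + 17690269841821924388845005228147655948814400 + 17269072940826164284348695579858426045271200 + 16867466593365090696340586380326834741892800 + 16484115079879520453241936689864861225031600 + 16117801411437753332058782541201197642253120 + 15767414424232584781361852485957693345682400 + 15431937521589338296652025837320295614923200 + 15110438823222893748805108632376122789612300 + 14802062520708140815156024782735793753089600 + 14506021270293977998852904287081077878027808 + 14221589480680370587110690477530468507870400 + 13948097375282671152743177199116421036565200 + 13684925726692432074389532346302903658516800 + 13431501176198127776715652117667664701877600 + 13187292063903616362593549351891888980025280 + 12951804705619623213261521684893819533953400 + 12724580061661384209520091479895682349147200 + 12505190750253429309355951971621618860368800 + 12293238364655913558349918887356845659345600 + 12088351058578314999044086905900898231689840 + 11890181369093424589223692038591047441006400 + 11698404250237079031332987328291191837119200 + 11512715293884109522899130386572284030180800 + 11332829117417170311603831474282092092209225 + 11158477900226136922194541759293136829252160 + 10989410053253013635494624459909907483354400 + 10825389007682073133472316632150058117931200 + 10666192110510277940333017858147851380902800 + 10511609616155056520907901657305128897121600 + 10361443764495698570609217347915055627162720 + 10215507936826745069614721328930336533822400 + 10073625882148595832536739088250748526408200 + 9935631007050669862228016634987039642484800 + 9801365723171606755981692085865593160829600 + 9670680846862651999235269524720718585351872 + 9543435046246038157140068609921761761860400 + 9419494331359725973281106679922777842875200 + 9298731583521780768495451466077614024376800 + 9181026120439226581552471067772834100017600 + 9066263293933736249283065179425673673767380 + 8954334117465418517810434745111776467918400 + 8845134920910962194422502614073827974407200 + 8738567030297577107742713425952456553028800 + 8634536470413082142174347789929213022635600 + 8532953688408222352266414286518281104722240 + 8433733296682545348170293190163417370946400 + 8336793833502286206237301314414412573579200 + 8242057539939760226620968344932430612515800 + 8149450151850549437557811397236560605633600 + 8058900705718876666029391270600598821126560 + 7970341357304383515853244113780812020894400 + 7883707212116292390680926242978846672841200 + 7798936166824719354221991552194127891412800 + 7715968760794669148326012918660147807461600 + 7634748036996830525712054887937409409488320 + 7555219411611446874402554316188061394806150 + 7477330551697926803532424890247978287643200 + 7401031260354070407578012391367896876544800 + 7326273368835342423663082973273271655569600 + 7253010635146988999426452143540538939013904 + 7181198648660385147946982320337167266350400 + 7110794740340185293555345238765234253935200 + 7041757898200960193617914702466542659236800 = 3783744181683456858629731547321875930442960725, so H_103 = 3783744181683456858629731547321875930442960725/725301063514698899942645214354053893901390400; reducing by gcd(3783744181683456858629731547321875930442960725, 725301063514698899942645214354053893901390400) = 25 gives 151349767267338274345189261892875037217718429/29012042540587955997705808574162155756055616 ≈ 5.21679. (The PNT-adjacent estimate ln(103) + γ ≈ 5.21194 matches within O(1/n).)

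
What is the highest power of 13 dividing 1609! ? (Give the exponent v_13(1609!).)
v_13(1609!) = 132

Legendre's formula: v_p(n!) = Σ_{k ≥ 1} ⌊n / p^k⌋. For p = 13, n = 1609, the terms are:
  ⌊1609/13^1⌋ = ⌊1609/13⌋ = 123
  ⌊1609/13^2⌋ = ⌊1609/169⌋ = 9
(the next term ⌊1609/13^3⌋ = 0, terminating the sum). Summing: v_13(1609!) = 123 + 9 = 132.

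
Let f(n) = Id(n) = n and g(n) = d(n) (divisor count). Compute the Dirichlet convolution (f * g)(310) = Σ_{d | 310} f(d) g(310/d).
(Id * d)(310) = 924

Divisors of 310: [1, 2, 5, 10, 31, 62, 155, 310]. For each d | 310:
  d = 1: Id(1) · d(310/1) = 1 · 8 = 8
  d = 2: Id(2) · d(310/2) = 2 · 4 = 8
  d = 5: Id(5) · d(310/5) = 5 · 4 = 20
  d = 10: Id(10) · d(310/10) = 10 · 2 = 20
  d = 31: Id(31) · d(310/31) = 31 · 4 = 124
  d = 62: Id(62) · d(310/62) = 62 · 2 = 124
  d = 155: Id(155) · d(310/155) = 155 · 2 = 310
  d = 310: Id(310) · d(310/310) = 310 · 1 = 310
Summing: (Id * d)(310) = 8 + 8 + 20 + 20 + 124 + 124 + 310 + 310 = 924.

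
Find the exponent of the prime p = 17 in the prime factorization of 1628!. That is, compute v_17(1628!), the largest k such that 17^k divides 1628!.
v_17(1628!) = 100

Legendre's formula: v_p(n!) = Σ_{k ≥ 1} ⌊n / p^k⌋. For p = 17, n = 1628, the terms are:
  ⌊1628/17^1⌋ = ⌊1628/17⌋ = 95
  ⌊1628/17^2⌋ = ⌊1628/289⌋ = 5
(the next term ⌊1628/17^3⌋ = 0, terminating the sum). Summing: v_17(1628!) = 95 + 5 = 100.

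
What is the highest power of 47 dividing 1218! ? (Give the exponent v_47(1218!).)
v_47(1218!) = 25

Legendre's formula: v_p(n!) = Σ_{k ≥ 1} ⌊n / p^k⌋. For p = 47, n = 1218, the terms are:
  ⌊1218/47^1⌋ = ⌊1218/47⌋ = 25
(the next term ⌊1218/47^2⌋ = 0, terminating the sum). Summing: v_47(1218!) = 25 = 25.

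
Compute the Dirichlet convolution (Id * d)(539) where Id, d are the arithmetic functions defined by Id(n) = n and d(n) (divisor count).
(Id * d)(539) = 858

Divisors of 539: [1, 7, 11, 49, 77, 539]. For each d | 539:
  d = 1: Id(1) · d(539/1) = 1 · 6 = 6
  d = 7: Id(7) · d(539/7) = 7 · 4 = 28
  d = 11: Id(11) · d(539/11) = 11 · 3 = 33
  d = 49: Id(49) · d(539/49) = 49 · 2 = 98
  d = 77: Id(77) · d(539/77) = 77 · 2 = 154
  d = 539: Id(539) · d(539/539) = 539 · 1 = 539
Summing: (Id * d)(539) = 6 + 28 + 33 + 98 + 154 + 539 = 858.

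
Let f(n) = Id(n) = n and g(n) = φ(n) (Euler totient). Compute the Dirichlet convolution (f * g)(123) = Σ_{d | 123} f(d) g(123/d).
(Id * φ)(123) = 405

Divisors of 123: [1, 3, 41, 123]. For each d | 123:
  d = 1: Id(1) · φ(123/1) = 1 · 80 = 80
  d = 3: Id(3) · φ(123/3) = 3 · 40 = 120
  d = 41: Id(41) · φ(123/41) = 41 · 2 = 82
  d = 123: Id(123) · φ(123/123) = 123 · 1 = 123
Summing: (Id * φ)(123) = 80 + 120 + 82 + 123 = 405.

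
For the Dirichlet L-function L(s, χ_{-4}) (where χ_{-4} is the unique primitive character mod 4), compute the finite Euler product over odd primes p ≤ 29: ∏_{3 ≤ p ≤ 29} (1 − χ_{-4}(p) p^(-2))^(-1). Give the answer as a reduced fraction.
∏ = 949136745811969/1035447238656000

The odd primes p ≤ 29 are [3, 5, 7, 11, 13, 17, 19, 23, 29]. For each, χ(p) = 1 if p ≡ 1 mod 4, χ(p) = −1 if p ≡ 3 mod 4. Taking (1 − χ(p)/p^2)^(-1) = p^2/(p^2 − χ(p)): (1 − (-1)/3^2)^(-1) · (1 − (1)/5^2)^(-1) · (1 − (-1)/7^2)^(-1) · (1 − (-1)/11^2)^(-1) · (1 − (1)/13^2)^(-1) · (1 − (1)/17^2)^(-1) · (1 − (-1)/19^2)^(-1) · (1 − (-1)/23^2)^(-1) · (1 − (1)/29^2)^(-1) = 949136745811969/1035447238656000.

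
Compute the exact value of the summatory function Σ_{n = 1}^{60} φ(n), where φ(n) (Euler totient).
Σ_{n ≤ 60} φ(n) = 1102

Compute φ(n) for each 1 ≤ n ≤ 60: φ(1) = 1, φ(2) = 1, φ(3) = 2, φ(4) = 2, φ(5) = 4, φ(6) = 2, φ(7) = 6, φ(8) = 4, φ(9) = 6, φ(10) = 4, φ(11) = 10, φ(12) = 4, φ(13) = 12, φ(14) = 6, φ(15) = 8, φ(16) = 8, φ(17) = 16, φ(18) = 6, φ(19) = 18, φ(20) = 8, φ(21) = 12, φ(22) = 10, φ(23) = 22, φ(24) = 8, φ(25) = 20, φ(26) = 12, φ(27) = 18, φ(28) = 12, φ(29) = 28, φ(30) = 8, φ(31) = 30, φ(32) = 16, φ(33) = 20, φ(34) = 16, φ(35) = 24, φ(36) = 12, φ(37) = 36, φ(38) = 18, φ(39) = 24, φ(40) = 16, φ(41) = 40, φ(42) = 12, φ(43) = 42, φ(44) = 20, φ(45) = 24, φ(46) = 22, φ(47) = 46, φ(48) = 16, φ(49) = 42, φ(50) = 20, φ(51) = 32, φ(52) = 24, φ(53) = 52, φ(54) = 18, φ(55) = 40, φ(56) = 24, φ(57) = 36, φ(58) = 28, φ(59) = 58, φ(60) = 16. Summing all 60 values: 1102. (Average order: Σ_{n ≤ x} φ(n) ~ (3/π²) x². For x = 60, (3/π²)·60² ≈ 1094.27.)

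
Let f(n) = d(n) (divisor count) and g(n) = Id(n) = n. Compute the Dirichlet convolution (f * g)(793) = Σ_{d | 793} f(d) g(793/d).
(d * Id)(793) = 945

Divisors of 793: [1, 13, 61, 793]. For each d | 793:
  d = 1: d(1) · Id(793/1) = 1 · 793 = 793
  d = 13: d(13) · Id(793/13) = 2 · 61 = 122
  d = 61: d(61) · Id(793/61) = 2 · 13 = 26
  d = 793: d(793) · Id(793/793) = 4 · 1 = 4
Summing: (d * Id)(793) = 793 + 122 + 26 + 4 = 945.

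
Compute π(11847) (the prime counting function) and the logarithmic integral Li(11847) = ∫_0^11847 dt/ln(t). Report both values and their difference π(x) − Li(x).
π(11847) = 1421;  Li(11847) ≈ 1444.80;  π(x) − Li(x) ≈ -23.80.

Direct count of primes ≤ 11847 gives π(11847) = 1421. Numerical evaluation of the logarithmic integral gives Li(11847) ≈ 1444.80. The difference π(x) − Li(x) ≈ -23.80 is typically negative for small/moderate x (Li(x) overestimates), though Littlewood's theorem shows this sign changes infinitely often.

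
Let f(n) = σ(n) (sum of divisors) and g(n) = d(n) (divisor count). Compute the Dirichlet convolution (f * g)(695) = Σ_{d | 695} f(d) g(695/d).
(σ * d)(695) = 1136

Divisors of 695: [1, 5, 139, 695]. For each d | 695:
  d = 1: σ(1) · d(695/1) = 1 · 4 = 4
  d = 5: σ(5) · d(695/5) = 6 · 2 = 12
  d = 139: σ(139) · d(695/139) = 140 · 2 = 280
  d = 695: σ(695) · d(695/695) = 840 · 1 = 840
Summing: (σ * d)(695) = 4 + 12 + 280 + 840 = 1136.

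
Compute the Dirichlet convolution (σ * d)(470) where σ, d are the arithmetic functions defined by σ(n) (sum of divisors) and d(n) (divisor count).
(σ * d)(470) = 2000

Divisors of 470: [1, 2, 5, 10, 47, 94, 235, 470]. For each d | 470:
  d = 1: σ(1) · d(470/1) = 1 · 8 = 8
  d = 2: σ(2) · d(470/2) = 3 · 4 = 12
  d = 5: σ(5) · d(470/5) = 6 · 4 = 24
  d = 10: σ(10) · d(470/10) = 18 · 2 = 36
  d = 47: σ(47) · d(470/47) = 48 · 4 = 192
  d = 94: σ(94) · d(470/94) = 144 · 2 = 288
  d = 235: σ(235) · d(470/235) = 288 · 2 = 576
  d = 470: σ(470) · d(470/470) = 864 · 1 = 864
Summing: (σ * d)(470) = 8 + 12 + 24 + 36 + 192 + 288 + 576 + 864 = 2000.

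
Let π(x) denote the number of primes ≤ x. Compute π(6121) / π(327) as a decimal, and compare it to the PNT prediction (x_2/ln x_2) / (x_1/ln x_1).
π(6121)/π(327) = 798/66 ≈ 12.0909;  PNT prediction ≈ 12.4297.

π(327) = 66 and π(6121) = 798, so π(6121)/π(327) ≈ 12.0909. The PNT-predicted ratio is (6121/ln(6121)) / (327/ln(327)) ≈ 12.4297. The two agree to within a few percent, as expected.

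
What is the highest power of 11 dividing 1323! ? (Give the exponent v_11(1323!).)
v_11(1323!) = 130

Legendre's formula: v_p(n!) = Σ_{k ≥ 1} ⌊n / p^k⌋. For p = 11, n = 1323, the terms are:
  ⌊1323/11^1⌋ = ⌊1323/11⌋ = 120
  ⌊1323/11^2⌋ = ⌊1323/121⌋ = 10
(the next term ⌊1323/11^3⌋ = 0, terminating the sum). Summing: v_11(1323!) = 120 + 10 = 130.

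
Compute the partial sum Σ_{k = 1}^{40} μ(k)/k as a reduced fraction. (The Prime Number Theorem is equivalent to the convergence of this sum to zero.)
Σ μ(k)/k = 124873406579/2473579378270

Values of μ(k) for 1 ≤ k ≤ 40: μ(1) = 1, μ(2) = -1, μ(3) = -1, μ(5) = -1, μ(6) = 1, μ(7) = -1, μ(10) = 1, μ(11) = -1, μ(13) = -1, μ(14) = 1, μ(15) = 1, μ(17) = -1, μ(19) = -1, μ(21) = 1, μ(22) = 1, μ(23) = -1, μ(26) = 1, μ(29) = -1, μ(30) = -1, μ(31) = -1, μ(33) = 1, μ(34) = 1, μ(35) = 1, μ(37) = -1, μ(38) = 1, μ(39) = 1, with μ = 0 on non-squarefree integers. Summing μ(k)/k for k where μ(k) ≠ 0 gives 124873406579/2473579378270 ≈ 0.0505. (PNT ⟺ this sum → 0 as n → ∞.)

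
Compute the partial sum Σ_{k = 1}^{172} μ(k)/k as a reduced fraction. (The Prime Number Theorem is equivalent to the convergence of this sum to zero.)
Σ μ(k)/k = 976794744883260874795165001864511964953389627727401386703595517/962947420735983927056946215901134429196419130606213075415963491270

Values of μ(k) for 1 ≤ k ≤ 172: μ(1) = 1, μ(2) = -1, μ(3) = -1, μ(5) = -1, μ(6) = 1, μ(7) = -1, μ(10) = 1, μ(11) = -1, μ(13) = -1, μ(14) = 1, μ(15) = 1, μ(17) = -1, μ(19) = -1, μ(21) = 1, μ(22) = 1, μ(23) = -1, μ(26) = 1, μ(29) = -1, μ(30) = -1, μ(31) = -1, μ(33) = 1, μ(34) = 1, μ(35) = 1, μ(37) = -1, μ(38) = 1, μ(39) = 1, μ(41) = -1, μ(42) = -1, μ(43) = -1, μ(46) = 1, μ(47) = -1, μ(51) = 1, μ(53) = -1, μ(55) = 1, μ(57) = 1, μ(58) = 1, μ(59) = -1, μ(61) = -1, μ(62) = 1, μ(65) = 1, μ(66) = -1, μ(67) = -1, μ(69) = 1, μ(70) = -1, μ(71) = -1, μ(73) = -1, μ(74) = 1, μ(77) = 1, μ(78) = -1, μ(79) = -1, μ(82) = 1, μ(83) = -1, μ(85) = 1, μ(86) = 1, μ(87) = 1, μ(89) = -1, μ(91) = 1, μ(93) = 1, μ(94) = 1, μ(95) = 1, μ(97) = -1, μ(101) = -1, μ(102) = -1, μ(103) = -1, μ(105) = -1, μ(106) = 1, μ(107) = -1, μ(109) = -1, μ(110) = -1, μ(111) = 1, μ(113) = -1, μ(114) = -1, μ(115) = 1, μ(118) = 1, μ(119) = 1, μ(122) = 1, μ(123) = 1, μ(127) = -1, μ(129) = 1, μ(130) = -1, μ(131) = -1, μ(133) = 1, μ(134) = 1, μ(137) = -1, μ(138) = -1, μ(139) = -1, μ(141) = 1, μ(142) = 1, μ(143) = 1, μ(145) = 1, μ(146) = 1, μ(149) = -1, μ(151) = -1, μ(154) = -1, μ(155) = 1, μ(157) = -1, μ(158) = 1, μ(159) = 1, μ(161) = 1, μ(163) = -1, μ(165) = -1, μ(166) = 1, μ(167) = -1, μ(170) = -1, with μ = 0 on non-squarefree integers. Summing μ(k)/k for k where μ(k) ≠ 0 gives 976794744883260874795165001864511964953389627727401386703595517/962947420735983927056946215901134429196419130606213075415963491270 ≈ 0.0010. (PNT ⟺ this sum → 0 as n → ∞.)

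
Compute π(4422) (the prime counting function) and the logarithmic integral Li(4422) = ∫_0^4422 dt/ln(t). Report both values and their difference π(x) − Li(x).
π(4422) = 601;  Li(4422) ≈ 615.93;  π(x) − Li(x) ≈ -14.93.

Direct count of primes ≤ 4422 gives π(4422) = 601. Numerical evaluation of the logarithmic integral gives Li(4422) ≈ 615.93. The difference π(x) − Li(x) ≈ -14.93 is typically negative for small/moderate x (Li(x) overestimates), though Littlewood's theorem shows this sign changes infinitely often.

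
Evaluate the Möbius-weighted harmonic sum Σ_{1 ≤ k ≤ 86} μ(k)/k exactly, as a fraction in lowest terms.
Σ μ(k)/k = -153455160386518164226759349787/89021505229758617118541339330930

Values of μ(k) for 1 ≤ k ≤ 86: μ(1) = 1, μ(2) = -1, μ(3) = -1, μ(5) = -1, μ(6) = 1, μ(7) = -1, μ(10) = 1, μ(11) = -1, μ(13) = -1, μ(14) = 1, μ(15) = 1, μ(17) = -1, μ(19) = -1, μ(21) = 1, μ(22) = 1, μ(23) = -1, μ(26) = 1, μ(29) = -1, μ(30) = -1, μ(31) = -1, μ(33) = 1, μ(34) = 1, μ(35) = 1, μ(37) = -1, μ(38) = 1, μ(39) = 1, μ(41) = -1, μ(42) = -1, μ(43) = -1, μ(46) = 1, μ(47) = -1, μ(51) = 1, μ(53) = -1, μ(55) = 1, μ(57) = 1, μ(58) = 1, μ(59) = -1, μ(61) = -1, μ(62) = 1, μ(65) = 1, μ(66) = -1, μ(67) = -1, μ(69) = 1, μ(70) = -1, μ(71) = -1, μ(73) = -1, μ(74) = 1, μ(77) = 1, μ(78) = -1, μ(79) = -1, μ(82) = 1, μ(83) = -1, μ(85) = 1, μ(86) = 1, with μ = 0 on non-squarefree integers. Summing μ(k)/k for k where μ(k) ≠ 0 gives -153455160386518164226759349787/89021505229758617118541339330930 ≈ -0.0017. (PNT ⟺ this sum → 0 as n → ∞.)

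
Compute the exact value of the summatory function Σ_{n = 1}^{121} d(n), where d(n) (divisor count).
Σ_{n ≤ 121} d(n) = 605

Compute d(n) for each 1 ≤ n ≤ 121: d(1) = 1, d(2) = 2, d(3) = 2, d(4) = 3, d(5) = 2, d(6) = 4, d(7) = 2, d(8) = 4, d(9) = 3, d(10) = 4, d(11) = 2, d(12) = 6, d(13) = 2, d(14) = 4, d(15) = 4, d(16) = 5, d(17) = 2, d(18) = 6, d(19) = 2, d(20) = 6, d(21) = 4, d(22) = 4, d(23) = 2, d(24) = 8, d(25) = 3, d(26) = 4, d(27) = 4, d(28) = 6, d(29) = 2, d(30) = 8, d(31) = 2, d(32) = 6, d(33) = 4, d(34) = 4, d(35) = 4, d(36) = 9, d(37) = 2, d(38) = 4, d(39) = 4, d(40) = 8, d(41) = 2, d(42) = 8, d(43) = 2, d(44) = 6, d(45) = 6, d(46) = 4, d(47) = 2, d(48) = 10, d(49) = 3, d(50) = 6, d(51) = 4, d(52) = 6, d(53) = 2, d(54) = 8, d(55) = 4, d(56) = 8, d(57) = 4, d(58) = 4, d(59) = 2, d(60) = 12, d(61) = 2, d(62) = 4, d(63) = 6, d(64) = 7, d(65) = 4, d(66) = 8, d(67) = 2, d(68) = 6, d(69) = 4, d(70) = 8, d(71) = 2, d(72) = 12, d(73) = 2, d(74) = 4, d(75) = 6, d(76) = 6, d(77) = 4, d(78) = 8, d(79) = 2, d(80) = 10, d(81) = 5, d(82) = 4, d(83) = 2, d(84) = 12, d(85) = 4, d(86) = 4, d(87) = 4, d(88) = 8, d(89) = 2, d(90) = 12, d(91) = 4, d(92) = 6, d(93) = 4, d(94) = 4, d(95) = 4, d(96) = 12, d(97) = 2, d(98) = 6, d(99) = 6, d(100) = 9, d(101) = 2, d(102) = 8, d(103) = 2, d(104) = 8, d(105) = 8, d(106) = 4, d(107) = 2, d(108) = 12, d(109) = 2, d(110) = 8, d(111) = 4, d(112) = 10, d(113) = 2, d(114) = 8, d(115) = 4, d(116) = 6, d(117) = 6, d(118) = 4, d(119) = 4, d(120) = 16, d(121) = 3. Summing all 121 values: 605. (Dirichlet's divisor formula: Σ_{n ≤ x} d(n) = x ln(x) + (2γ − 1) x + O(√x). For x = 121, the asymptotic estimate is ≈ 598.98.)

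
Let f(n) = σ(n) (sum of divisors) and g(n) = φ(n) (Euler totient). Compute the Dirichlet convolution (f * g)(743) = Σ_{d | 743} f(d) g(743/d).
(σ * φ)(743) = 1486

Divisors of 743: [1, 743]. For each d | 743:
  d = 1: σ(1) · φ(743/1) = 1 · 742 = 742
  d = 743: σ(743) · φ(743/743) = 744 · 1 = 744
Summing: (σ * φ)(743) = 742 + 744 = 1486.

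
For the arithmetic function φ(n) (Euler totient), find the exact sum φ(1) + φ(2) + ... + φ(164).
Σ_{n ≤ 164} φ(n) = 8234

Compute φ(n) for each 1 ≤ n ≤ 164: φ(1) = 1, φ(2) = 1, φ(3) = 2, φ(4) = 2, φ(5) = 4, φ(6) = 2, φ(7) = 6, φ(8) = 4, φ(9) = 6, φ(10) = 4, φ(11) = 10, φ(12) = 4, φ(13) = 12, φ(14) = 6, φ(15) = 8, φ(16) = 8, φ(17) = 16, φ(18) = 6, φ(19) = 18, φ(20) = 8, φ(21) = 12, φ(22) = 10, φ(23) = 22, φ(24) = 8, φ(25) = 20, φ(26) = 12, φ(27) = 18, φ(28) = 12, φ(29) = 28, φ(30) = 8, φ(31) = 30, φ(32) = 16, φ(33) = 20, φ(34) = 16, φ(35) = 24, φ(36) = 12, φ(37) = 36, φ(38) = 18, φ(39) = 24, φ(40) = 16, φ(41) = 40, φ(42) = 12, φ(43) = 42, φ(44) = 20, φ(45) = 24, φ(46) = 22, φ(47) = 46, φ(48) = 16, φ(49) = 42, φ(50) = 20, φ(51) = 32, φ(52) = 24, φ(53) = 52, φ(54) = 18, φ(55) = 40, φ(56) = 24, φ(57) = 36, φ(58) = 28, φ(59) = 58, φ(60) = 16, φ(61) = 60, φ(62) = 30, φ(63) = 36, φ(64) = 32, φ(65) = 48, φ(66) = 20, φ(67) = 66, φ(68) = 32, φ(69) = 44, φ(70) = 24, φ(71) = 70, φ(72) = 24, φ(73) = 72, φ(74) = 36, φ(75) = 40, φ(76) = 36, φ(77) = 60, φ(78) = 24, φ(79) = 78, φ(80) = 32, φ(81) = 54, φ(82) = 40, φ(83) = 82, φ(84) = 24, φ(85) = 64, φ(86) = 42, φ(87) = 56, φ(88) = 40, φ(89) = 88, φ(90) = 24, φ(91) = 72, φ(92) = 44, φ(93) = 60, φ(94) = 46, φ(95) = 72, φ(96) = 32, φ(97) = 96, φ(98) = 42, φ(99) = 60, φ(100) = 40, φ(101) = 100, φ(102) = 32, φ(103) = 102, φ(104) = 48, φ(105) = 48, φ(106) = 52, φ(107) = 106, φ(108) = 36, φ(109) = 108, φ(110) = 40, φ(111) = 72, φ(112) = 48, φ(113) = 112, φ(114) = 36, φ(115) = 88, φ(116) = 56, φ(117) = 72, φ(118) = 58, φ(119) = 96, φ(120) = 32, φ(121) = 110, φ(122) = 60, φ(123) = 80, φ(124) = 60, φ(125) = 100, φ(126) = 36, φ(127) = 126, φ(128) = 64, φ(129) = 84, φ(130) = 48, φ(131) = 130, φ(132) = 40, φ(133) = 108, φ(134) = 66, φ(135) = 72, φ(136) = 64, φ(137) = 136, φ(138) = 44, φ(139) = 138, φ(140) = 48, φ(141) = 92, φ(142) = 70, φ(143) = 120, φ(144) = 48, φ(145) = 112, φ(146) = 72, φ(147) = 84, φ(148) = 72, φ(149) = 148, φ(150) = 40, φ(151) = 150, φ(152) = 72, φ(153) = 96, φ(154) = 60, φ(155) = 120, φ(156) = 48, φ(157) = 156, φ(158) = 78, φ(159) = 104, φ(160) = 64, φ(161) = 132, φ(162) = 54, φ(163) = 162, φ(164) = 80. Summing all 164 values: 8234. (Average order: Σ_{n ≤ x} φ(n) ~ (3/π²) x². For x = 164, (3/π²)·164² ≈ 8175.40.)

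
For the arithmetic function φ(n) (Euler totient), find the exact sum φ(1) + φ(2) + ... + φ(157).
Σ_{n ≤ 157} φ(n) = 7560

Compute φ(n) for each 1 ≤ n ≤ 157: φ(1) = 1, φ(2) = 1, φ(3) = 2, φ(4) = 2, φ(5) = 4, φ(6) = 2, φ(7) = 6, φ(8) = 4, φ(9) = 6, φ(10) = 4, φ(11) = 10, φ(12) = 4, φ(13) = 12, φ(14) = 6, φ(15) = 8, φ(16) = 8, φ(17) = 16, φ(18) = 6, φ(19) = 18, φ(20) = 8, φ(21) = 12, φ(22) = 10, φ(23) = 22, φ(24) = 8, φ(25) = 20, φ(26) = 12, φ(27) = 18, φ(28) = 12, φ(29) = 28, φ(30) = 8, φ(31) = 30, φ(32) = 16, φ(33) = 20, φ(34) = 16, φ(35) = 24, φ(36) = 12, φ(37) = 36, φ(38) = 18, φ(39) = 24, φ(40) = 16, φ(41) = 40, φ(42) = 12, φ(43) = 42, φ(44) = 20, φ(45) = 24, φ(46) = 22, φ(47) = 46, φ(48) = 16, φ(49) = 42, φ(50) = 20, φ(51) = 32, φ(52) = 24, φ(53) = 52, φ(54) = 18, φ(55) = 40, φ(56) = 24, φ(57) = 36, φ(58) = 28, φ(59) = 58, φ(60) = 16, φ(61) = 60, φ(62) = 30, φ(63) = 36, φ(64) = 32, φ(65) = 48, φ(66) = 20, φ(67) = 66, φ(68) = 32, φ(69) = 44, φ(70) = 24, φ(71) = 70, φ(72) = 24, φ(73) = 72, φ(74) = 36, φ(75) = 40, φ(76) = 36, φ(77) = 60, φ(78) = 24, φ(79) = 78, φ(80) = 32, φ(81) = 54, φ(82) = 40, φ(83) = 82, φ(84) = 24, φ(85) = 64, φ(86) = 42, φ(87) = 56, φ(88) = 40, φ(89) = 88, φ(90) = 24, φ(91) = 72, φ(92) = 44, φ(93) = 60, φ(94) = 46, φ(95) = 72, φ(96) = 32, φ(97) = 96, φ(98) = 42, φ(99) = 60, φ(100) = 40, φ(101) = 100, φ(102) = 32, φ(103) = 102, φ(104) = 48, φ(105) = 48, φ(106) = 52, φ(107) = 106, φ(108) = 36, φ(109) = 108, φ(110) = 40, φ(111) = 72, φ(112) = 48, φ(113) = 112, φ(114) = 36, φ(115) = 88, φ(116) = 56, φ(117) = 72, φ(118) = 58, φ(119) = 96, φ(120) = 32, φ(121) = 110, φ(122) = 60, φ(123) = 80, φ(124) = 60, φ(125) = 100, φ(126) = 36, φ(127) = 126, φ(128) = 64, φ(129) = 84, φ(130) = 48, φ(131) = 130, φ(132) = 40, φ(133) = 108, φ(134) = 66, φ(135) = 72, φ(136) = 64, φ(137) = 136, φ(138) = 44, φ(139) = 138, φ(140) = 48, φ(141) = 92, φ(142) = 70, φ(143) = 120, φ(144) = 48, φ(145) = 112, φ(146) = 72, φ(147) = 84, φ(148) = 72, φ(149) = 148, φ(150) = 40, φ(151) = 150, φ(152) = 72, φ(153) = 96, φ(154) = 60, φ(155) = 120, φ(156) = 48, φ(157) = 156. Summing all 157 values: 7560. (Average order: Σ_{n ≤ x} φ(n) ~ (3/π²) x². For x = 157, (3/π²)·157² ≈ 7492.40.)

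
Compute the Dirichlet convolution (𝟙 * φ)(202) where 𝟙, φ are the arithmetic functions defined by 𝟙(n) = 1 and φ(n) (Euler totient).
(𝟙 * φ)(202) = 202

Divisors of 202: [1, 2, 101, 202]. For each d | 202:
  d = 1: 𝟙(1) · φ(202/1) = 1 · 100 = 100
  d = 2: 𝟙(2) · φ(202/2) = 1 · 100 = 100
  d = 101: 𝟙(101) · φ(202/101) = 1 · 1 = 1
  d = 202: 𝟙(202) · φ(202/202) = 1 · 1 = 1
Summing: (𝟙 * φ)(202) = 100 + 100 + 1 + 1 = 202.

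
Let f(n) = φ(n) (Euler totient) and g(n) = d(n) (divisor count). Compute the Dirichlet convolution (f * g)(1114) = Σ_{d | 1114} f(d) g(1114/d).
(φ * d)(1114) = 1674

Divisors of 1114: [1, 2, 557, 1114]. For each d | 1114:
  d = 1: φ(1) · d(1114/1) = 1 · 4 = 4
  d = 2: φ(2) · d(1114/2) = 1 · 2 = 2
  d = 557: φ(557) · d(1114/557) = 556 · 2 = 1112
  d = 1114: φ(1114) · d(1114/1114) = 556 · 1 = 556
Summing: (φ * d)(1114) = 4 + 2 + 1112 + 556 = 1674.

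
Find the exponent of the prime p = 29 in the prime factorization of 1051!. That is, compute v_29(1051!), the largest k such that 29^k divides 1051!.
v_29(1051!) = 37

Legendre's formula: v_p(n!) = Σ_{k ≥ 1} ⌊n / p^k⌋. For p = 29, n = 1051, the terms are:
  ⌊1051/29^1⌋ = ⌊1051/29⌋ = 36
  ⌊1051/29^2⌋ = ⌊1051/841⌋ = 1
(the next term ⌊1051/29^3⌋ = 0, terminating the sum). Summing: v_29(1051!) = 36 + 1 = 37.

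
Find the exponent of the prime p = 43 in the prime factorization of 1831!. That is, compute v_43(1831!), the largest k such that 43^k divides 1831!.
v_43(1831!) = 42

Legendre's formula: v_p(n!) = Σ_{k ≥ 1} ⌊n / p^k⌋. For p = 43, n = 1831, the terms are:
  ⌊1831/43^1⌋ = ⌊1831/43⌋ = 42
(the next term ⌊1831/43^2⌋ = 0, terminating the sum). Summing: v_43(1831!) = 42 = 42.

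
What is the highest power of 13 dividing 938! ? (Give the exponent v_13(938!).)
v_13(938!) = 77

Legendre's formula: v_p(n!) = Σ_{k ≥ 1} ⌊n / p^k⌋. For p = 13, n = 938, the terms are:
  ⌊938/13^1⌋ = ⌊938/13⌋ = 72
  ⌊938/13^2⌋ = ⌊938/169⌋ = 5
(the next term ⌊938/13^3⌋ = 0, terminating the sum). Summing: v_13(938!) = 72 + 5 = 77.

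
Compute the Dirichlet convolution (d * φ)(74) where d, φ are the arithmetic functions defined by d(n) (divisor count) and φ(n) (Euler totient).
(d * φ)(74) = 114

Divisors of 74: [1, 2, 37, 74]. For each d | 74:
  d = 1: d(1) · φ(74/1) = 1 · 36 = 36
  d = 2: d(2) · φ(74/2) = 2 · 36 = 72
  d = 37: d(37) · φ(74/37) = 2 · 1 = 2
  d = 74: d(74) · φ(74/74) = 4 · 1 = 4
Summing: (d * φ)(74) = 36 + 72 + 2 + 4 = 114.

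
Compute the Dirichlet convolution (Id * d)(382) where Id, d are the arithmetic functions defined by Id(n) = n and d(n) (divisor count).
(Id * d)(382) = 772

Divisors of 382: [1, 2, 191, 382]. For each d | 382:
  d = 1: Id(1) · d(382/1) = 1 · 4 = 4
  d = 2: Id(2) · d(382/2) = 2 · 2 = 4
  d = 191: Id(191) · d(382/191) = 191 · 2 = 382
  d = 382: Id(382) · d(382/382) = 382 · 1 = 382
Summing: (Id * d)(382) = 4 + 4 + 382 + 382 = 772.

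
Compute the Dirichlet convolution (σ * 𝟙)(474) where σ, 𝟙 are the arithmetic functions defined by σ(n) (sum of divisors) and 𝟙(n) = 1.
(σ * 𝟙)(474) = 1620

Divisors of 474: [1, 2, 3, 6, 79, 158, 237, 474]. For each d | 474:
  d = 1: σ(1) · 𝟙(474/1) = 1 · 1 = 1
  d = 2: σ(2) · 𝟙(474/2) = 3 · 1 = 3
  d = 3: σ(3) · 𝟙(474/3) = 4 · 1 = 4
  d = 6: σ(6) · 𝟙(474/6) = 12 · 1 = 12
  d = 79: σ(79) · 𝟙(474/79) = 80 · 1 = 80
  d = 158: σ(158) · 𝟙(474/158) = 240 · 1 = 240
  d = 237: σ(237) · 𝟙(474/237) = 320 · 1 = 320
  d = 474: σ(474) · 𝟙(474/474) = 960 · 1 = 960
Summing: (σ * 𝟙)(474) = 1 + 3 + 4 + 12 + 80 + 240 + 320 + 960 = 1620.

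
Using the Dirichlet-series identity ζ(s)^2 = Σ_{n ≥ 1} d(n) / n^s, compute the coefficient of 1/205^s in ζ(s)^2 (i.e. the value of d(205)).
d(205) = 4

ζ(s)^2 = (Σ 1/m^s)(Σ 1/k^s). The coefficient of 1/n^s in the product is the number of ordered pairs (m, k) with mk = n, which equals d(n). For n = 205, divisors are [1, 5, 41, 205], so d(205) = 4.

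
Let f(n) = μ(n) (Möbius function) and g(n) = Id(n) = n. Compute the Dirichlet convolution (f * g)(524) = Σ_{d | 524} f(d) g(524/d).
(μ * Id)(524) = 260

Divisors of 524: [1, 2, 4, 131, 262, 524]. For each d | 524:
  d = 1: μ(1) · Id(524/1) = 1 · 524 = 524
  d = 2: μ(2) · Id(524/2) = -1 · 262 = -262
  d = 4: μ(4) · Id(524/4) = 0 · 131 = 0
  d = 131: μ(131) · Id(524/131) = -1 · 4 = -4
  d = 262: μ(262) · Id(524/262) = 1 · 2 = 2
  d = 524: μ(524) · Id(524/524) = 0 · 1 = 0
Summing: (μ * Id)(524) = 524 + -262 + 0 + -4 + 2 + 0 = 260.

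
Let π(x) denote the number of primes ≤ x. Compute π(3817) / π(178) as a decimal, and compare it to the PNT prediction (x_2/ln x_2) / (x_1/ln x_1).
π(3817)/π(178) = 529/40 ≈ 13.2250;  PNT prediction ≈ 13.4733.

π(178) = 40 and π(3817) = 529, so π(3817)/π(178) ≈ 13.2250. The PNT-predicted ratio is (3817/ln(3817)) / (178/ln(178)) ≈ 13.4733. The two agree to within a few percent, as expected.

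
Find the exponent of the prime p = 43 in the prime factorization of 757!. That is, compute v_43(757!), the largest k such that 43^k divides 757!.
v_43(757!) = 17

Legendre's formula: v_p(n!) = Σ_{k ≥ 1} ⌊n / p^k⌋. For p = 43, n = 757, the terms are:
  ⌊757/43^1⌋ = ⌊757/43⌋ = 17
(the next term ⌊757/43^2⌋ = 0, terminating the sum). Summing: v_43(757!) = 17 = 17.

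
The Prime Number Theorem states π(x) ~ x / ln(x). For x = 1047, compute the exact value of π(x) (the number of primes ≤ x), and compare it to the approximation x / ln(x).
π(1047) = 175;  x/ln(x) ≈ 150.57;  relative error ≈ 13.96%.

Directly count primes up to 1047: π(1047) = 175. The PNT approximation gives 1047/ln(1047) ≈ 1047/6.95368 ≈ 150.57. Relative error (π(x) − x/ln(x)) / π(x) ≈ 13.96%; the approximation is known to undercount slightly (Li(x) is a better estimate).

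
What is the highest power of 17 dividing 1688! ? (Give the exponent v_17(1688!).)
v_17(1688!) = 104

Legendre's formula: v_p(n!) = Σ_{k ≥ 1} ⌊n / p^k⌋. For p = 17, n = 1688, the terms are:
  ⌊1688/17^1⌋ = ⌊1688/17⌋ = 99
  ⌊1688/17^2⌋ = ⌊1688/289⌋ = 5
(the next term ⌊1688/17^3⌋ = 0, terminating the sum). Summing: v_17(1688!) = 99 + 5 = 104.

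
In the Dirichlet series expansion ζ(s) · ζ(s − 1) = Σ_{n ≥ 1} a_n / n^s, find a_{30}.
σ(30) = 72

In the product (Σ m^0/m^s)(Σ k / k^s) = Σ (Σ_{d | n} d) / n^s, the coefficient of 1/n^s is σ(n) = Σ_{d | n} d. For n = 30, divisors are [1, 2, 3, 5, 6, 10, 15, 30]; summing: σ(30) = 72.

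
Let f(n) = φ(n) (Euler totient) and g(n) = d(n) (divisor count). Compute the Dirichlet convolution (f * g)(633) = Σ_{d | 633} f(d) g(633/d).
(φ * d)(633) = 848

Divisors of 633: [1, 3, 211, 633]. For each d | 633:
  d = 1: φ(1) · d(633/1) = 1 · 4 = 4
  d = 3: φ(3) · d(633/3) = 2 · 2 = 4
  d = 211: φ(211) · d(633/211) = 210 · 2 = 420
  d = 633: φ(633) · d(633/633) = 420 · 1 = 420
Summing: (φ * d)(633) = 4 + 4 + 420 + 420 = 848.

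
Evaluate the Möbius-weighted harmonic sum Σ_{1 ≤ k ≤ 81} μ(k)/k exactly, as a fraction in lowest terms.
Σ μ(k)/k = -5419230422019661121772083237/214509651156044860526605636942

Values of μ(k) for 1 ≤ k ≤ 81: μ(1) = 1, μ(2) = -1, μ(3) = -1, μ(5) = -1, μ(6) = 1, μ(7) = -1, μ(10) = 1, μ(11) = -1, μ(13) = -1, μ(14) = 1, μ(15) = 1, μ(17) = -1, μ(19) = -1, μ(21) = 1, μ(22) = 1, μ(23) = -1, μ(26) = 1, μ(29) = -1, μ(30) = -1, μ(31) = -1, μ(33) = 1, μ(34) = 1, μ(35) = 1, μ(37) = -1, μ(38) = 1, μ(39) = 1, μ(41) = -1, μ(42) = -1, μ(43) = -1, μ(46) = 1, μ(47) = -1, μ(51) = 1, μ(53) = -1, μ(55) = 1, μ(57) = 1, μ(58) = 1, μ(59) = -1, μ(61) = -1, μ(62) = 1, μ(65) = 1, μ(66) = -1, μ(67) = -1, μ(69) = 1, μ(70) = -1, μ(71) = -1, μ(73) = -1, μ(74) = 1, μ(77) = 1, μ(78) = -1, μ(79) = -1, with μ = 0 on non-squarefree integers. Summing μ(k)/k for k where μ(k) ≠ 0 gives -5419230422019661121772083237/214509651156044860526605636942 ≈ -0.0253. (PNT ⟺ this sum → 0 as n → ∞.)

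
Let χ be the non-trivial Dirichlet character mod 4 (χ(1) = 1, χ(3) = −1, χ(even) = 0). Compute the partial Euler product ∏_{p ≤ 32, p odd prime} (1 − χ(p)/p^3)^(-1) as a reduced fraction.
∏ = 16829566118167783909225/17369167366519535960064

The odd primes p ≤ 32 are [3, 5, 7, 11, 13, 17, 19, 23, 29, 31]. For each, χ(p) = 1 if p ≡ 1 mod 4, χ(p) = −1 if p ≡ 3 mod 4. Taking (1 − χ(p)/p^3)^(-1) = p^3/(p^3 − χ(p)): (1 − (-1)/3^3)^(-1) · (1 − (1)/5^3)^(-1) · (1 − (-1)/7^3)^(-1) · (1 − (-1)/11^3)^(-1) · (1 − (1)/13^3)^(-1) · (1 − (1)/17^3)^(-1) · (1 − (-1)/19^3)^(-1) · (1 − (-1)/23^3)^(-1) · (1 − (1)/29^3)^(-1) · (1 − (-1)/31^3)^(-1) = 16829566118167783909225/17369167366519535960064.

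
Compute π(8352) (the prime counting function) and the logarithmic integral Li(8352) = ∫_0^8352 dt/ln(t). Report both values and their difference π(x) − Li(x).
π(8352) = 1045;  Li(8352) ≈ 1065.49;  π(x) − Li(x) ≈ -20.49.

Direct count of primes ≤ 8352 gives π(8352) = 1045. Numerical evaluation of the logarithmic integral gives Li(8352) ≈ 1065.49. The difference π(x) − Li(x) ≈ -20.49 is typically negative for small/moderate x (Li(x) overestimates), though Littlewood's theorem shows this sign changes infinitely often.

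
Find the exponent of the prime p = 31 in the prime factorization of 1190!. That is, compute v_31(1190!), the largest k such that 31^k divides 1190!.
v_31(1190!) = 39

Legendre's formula: v_p(n!) = Σ_{k ≥ 1} ⌊n / p^k⌋. For p = 31, n = 1190, the terms are:
  ⌊1190/31^1⌋ = ⌊1190/31⌋ = 38
  ⌊1190/31^2⌋ = ⌊1190/961⌋ = 1
(the next term ⌊1190/31^3⌋ = 0, terminating the sum). Summing: v_31(1190!) = 38 + 1 = 39.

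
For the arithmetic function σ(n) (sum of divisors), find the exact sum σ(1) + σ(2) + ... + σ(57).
Σ_{n ≤ 57} σ(n) = 2696

Compute σ(n) for each 1 ≤ n ≤ 57: σ(1) = 1, σ(2) = 3, σ(3) = 4, σ(4) = 7, σ(5) = 6, σ(6) = 12, σ(7) = 8, σ(8) = 15, σ(9) = 13, σ(10) = 18, σ(11) = 12, σ(12) = 28, σ(13) = 14, σ(14) = 24, σ(15) = 24, σ(16) = 31, σ(17) = 18, σ(18) = 39, σ(19) = 20, σ(20) = 42, σ(21) = 32, σ(22) = 36, σ(23) = 24, σ(24) = 60, σ(25) = 31, σ(26) = 42, σ(27) = 40, σ(28) = 56, σ(29) = 30, σ(30) = 72, σ(31) = 32, σ(32) = 63, σ(33) = 48, σ(34) = 54, σ(35) = 48, σ(36) = 91, σ(37) = 38, σ(38) = 60, σ(39) = 56, σ(40) = 90, σ(41) = 42, σ(42) = 96, σ(43) = 44, σ(44) = 84, σ(45) = 78, σ(46) = 72, σ(47) = 48, σ(48) = 124, σ(49) = 57, σ(50) = 93, σ(51) = 72, σ(52) = 98, σ(53) = 54, σ(54) = 120, σ(55) = 72, σ(56) = 120, σ(57) = 80. Summing all 57 values: 2696. (Average order: Σ_{n ≤ x} σ(n) ~ (π²/12) x². For x = 57, (π²/12)·57² ≈ 2672.20.)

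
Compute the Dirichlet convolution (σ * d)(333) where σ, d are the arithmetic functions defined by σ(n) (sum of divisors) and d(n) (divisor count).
(σ * d)(333) = 960

Divisors of 333: [1, 3, 9, 37, 111, 333]. For each d | 333:
  d = 1: σ(1) · d(333/1) = 1 · 6 = 6
  d = 3: σ(3) · d(333/3) = 4 · 4 = 16
  d = 9: σ(9) · d(333/9) = 13 · 2 = 26
  d = 37: σ(37) · d(333/37) = 38 · 3 = 114
  d = 111: σ(111) · d(333/111) = 152 · 2 = 304
  d = 333: σ(333) · d(333/333) = 494 · 1 = 494
Summing: (σ * d)(333) = 6 + 16 + 26 + 114 + 304 + 494 = 960.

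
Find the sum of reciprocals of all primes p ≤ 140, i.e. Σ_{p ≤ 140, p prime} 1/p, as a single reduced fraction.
Σ 1/p = 18825509850919239131453102166593625244431364344421618363/10014646650599190067509233131649940057366334653200433090

π(140) = 34, so the primes ≤ 140 are [2, 3, 5, 7, 11, 13, 17, 19, 23, 29, 31, 37, 41, 43, 47, 53, 59, 61, 67, 71, 73, 79, 83, 89, 97, 101, 103, 107, 109, 113, 127, 131, 137, 139]. Summing 1/p over these primes: 18825509850919239131453102166593625244431364344421618363/10014646650599190067509233131649940057366334653200433090 ≈ 1.8798. Mertens estimate ln ln(140) + 0.2615 ≈ 1.8592.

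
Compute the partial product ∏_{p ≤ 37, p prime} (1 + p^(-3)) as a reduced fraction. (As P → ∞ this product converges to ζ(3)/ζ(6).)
∏ = 286534261786467003531264/242522905429175749176095

The primes p ≤ 37 are [2, 3, 5, 7, 11, 13, 17, 19, 23, 29, 31, 37]. For each, (1 + 1/p^3) = (p^3 + 1)/p^3. Multiplying these fractions over p ∈ [2, 3, 5, 7, 11, 13, 17, 19, 23, 29, 31, 37] gives 286534261786467003531264/242522905429175749176095. (In the limit P → ∞ this tends to ζ(3)/ζ(6).)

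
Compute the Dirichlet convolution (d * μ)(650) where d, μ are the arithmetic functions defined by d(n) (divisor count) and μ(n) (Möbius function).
(d * μ)(650) = 1

Divisors of 650: [1, 2, 5, 10, 13, 25, 26, 50, 65, 130, 325, 650]. For each d | 650:
  d = 1: d(1) · μ(650/1) = 1 · 0 = 0
  d = 2: d(2) · μ(650/2) = 2 · 0 = 0
  d = 5: d(5) · μ(650/5) = 2 · -1 = -2
  d = 10: d(10) · μ(650/10) = 4 · 1 = 4
  d = 13: d(13) · μ(650/13) = 2 · 0 = 0
  d = 25: d(25) · μ(650/25) = 3 · 1 = 3
  d = 26: d(26) · μ(650/26) = 4 · 0 = 0
  d = 50: d(50) · μ(650/50) = 6 · -1 = -6
  d = 65: d(65) · μ(650/65) = 4 · 1 = 4
  d = 130: d(130) · μ(650/130) = 8 · -1 = -8
  d = 325: d(325) · μ(650/325) = 6 · -1 = -6
  d = 650: d(650) · μ(650/650) = 12 · 1 = 12
Summing: (d * μ)(650) = 0 + 0 + -2 + 4 + 0 + 3 + 0 + -6 + 4 + -8 + -6 + 12 = 1.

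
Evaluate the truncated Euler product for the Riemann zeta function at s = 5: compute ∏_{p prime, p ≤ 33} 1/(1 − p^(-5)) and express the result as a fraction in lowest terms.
∏ = 1910589921595024369341325427716514697147265/1842548811291065574051999987500114856101888

The primes p ≤ 33 are [2, 3, 5, 7, 11, 13, 17, 19, 23, 29, 31]. For each prime, (1 − 1/p^5)^(-1) = p^5 / (p^5 − 1). The product is (1 − 1/2^5)^(-1), (1 − 1/3^5)^(-1), (1 − 1/5^5)^(-1), (1 − 1/7^5)^(-1), (1 − 1/11^5)^(-1), (1 − 1/13^5)^(-1), (1 − 1/17^5)^(-1), (1 − 1/19^5)^(-1), (1 − 1/23^5)^(-1), (1 − 1/29^5)^(-1), (1 − 1/31^5)^(-1) = ∏ p^5 / (p^5 − 1) = 1910589921595024369341325427716514697147265/1842548811291065574051999987500114856101888.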